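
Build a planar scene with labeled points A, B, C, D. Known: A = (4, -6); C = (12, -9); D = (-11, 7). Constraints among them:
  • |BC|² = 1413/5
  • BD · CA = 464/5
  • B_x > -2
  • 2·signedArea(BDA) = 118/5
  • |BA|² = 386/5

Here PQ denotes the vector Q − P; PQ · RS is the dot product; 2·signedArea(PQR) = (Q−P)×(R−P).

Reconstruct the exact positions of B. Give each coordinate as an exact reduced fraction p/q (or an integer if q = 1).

1. B_x = -9/5  [2·signedArea(BDA) = 118/5 ∩ BD · CA = 464/5]
2. B_y = 3/5  [2·signedArea(BDA) = 118/5 ∩ BD · CA = 464/5]
   → B = (-9/5, 3/5)

B = (-9/5, 3/5)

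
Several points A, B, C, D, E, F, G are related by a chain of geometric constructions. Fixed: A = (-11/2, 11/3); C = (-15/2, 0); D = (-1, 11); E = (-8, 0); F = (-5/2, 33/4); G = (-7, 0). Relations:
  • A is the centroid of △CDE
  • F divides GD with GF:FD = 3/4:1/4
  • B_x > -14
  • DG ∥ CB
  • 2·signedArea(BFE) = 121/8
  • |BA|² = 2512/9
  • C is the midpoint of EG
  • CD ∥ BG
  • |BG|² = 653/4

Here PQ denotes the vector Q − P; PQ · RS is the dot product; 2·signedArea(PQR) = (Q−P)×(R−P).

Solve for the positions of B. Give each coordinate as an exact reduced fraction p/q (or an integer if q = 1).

1. B_x = -27/2  [CD ∥ BG ∩ DG ∥ CB]
2. B_y = -11  [CD ∥ BG ∩ DG ∥ CB]
   → B = (-27/2, -11)

B = (-27/2, -11)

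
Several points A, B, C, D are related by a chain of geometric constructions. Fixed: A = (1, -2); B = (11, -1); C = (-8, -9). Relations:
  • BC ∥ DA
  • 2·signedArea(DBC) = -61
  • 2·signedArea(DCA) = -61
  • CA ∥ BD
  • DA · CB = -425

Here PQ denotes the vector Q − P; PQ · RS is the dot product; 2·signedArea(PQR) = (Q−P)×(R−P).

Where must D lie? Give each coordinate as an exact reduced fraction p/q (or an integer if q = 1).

1. D_x = 20  [BC ∥ DA ∩ CA ∥ BD]
2. D_y = 6  [BC ∥ DA ∩ CA ∥ BD]
   → D = (20, 6)

D = (20, 6)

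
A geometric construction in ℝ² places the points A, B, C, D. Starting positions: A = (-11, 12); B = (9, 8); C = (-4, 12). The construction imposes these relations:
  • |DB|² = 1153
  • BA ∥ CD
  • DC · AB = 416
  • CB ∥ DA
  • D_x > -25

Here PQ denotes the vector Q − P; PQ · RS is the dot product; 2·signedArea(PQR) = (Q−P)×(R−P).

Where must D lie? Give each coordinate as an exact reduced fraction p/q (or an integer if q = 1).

D = (-24, 16)

1. D_x = -24  [CB ∥ DA ∩ BA ∥ CD]
2. D_y = 16  [CB ∥ DA ∩ BA ∥ CD]
   → D = (-24, 16)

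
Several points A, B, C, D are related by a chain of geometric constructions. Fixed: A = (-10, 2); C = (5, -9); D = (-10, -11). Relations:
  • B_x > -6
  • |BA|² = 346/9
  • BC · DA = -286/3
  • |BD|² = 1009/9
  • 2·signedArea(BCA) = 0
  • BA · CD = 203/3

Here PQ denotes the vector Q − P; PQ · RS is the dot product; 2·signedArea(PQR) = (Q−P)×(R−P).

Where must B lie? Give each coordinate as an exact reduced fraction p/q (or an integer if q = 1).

1. B_x = -5  [2·signedArea(BCA) = 0 ∩ BC · DA = -286/3]
2. B_y = -5/3  [2·signedArea(BCA) = 0 ∩ BC · DA = -286/3]
   → B = (-5, -5/3)

B = (-5, -5/3)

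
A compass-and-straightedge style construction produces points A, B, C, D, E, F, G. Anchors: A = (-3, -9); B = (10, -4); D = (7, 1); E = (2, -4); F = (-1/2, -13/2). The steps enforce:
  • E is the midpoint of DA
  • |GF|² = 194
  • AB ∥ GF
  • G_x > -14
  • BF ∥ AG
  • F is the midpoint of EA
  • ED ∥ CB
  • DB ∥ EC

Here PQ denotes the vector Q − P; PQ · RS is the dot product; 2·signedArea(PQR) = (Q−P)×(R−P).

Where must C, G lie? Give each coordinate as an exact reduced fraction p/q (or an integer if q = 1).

C = (5, -9)
G = (-27/2, -23/2)

1. C_x = 5  [ED ∥ CB ∩ DB ∥ EC]
2. C_y = -9  [ED ∥ CB ∩ DB ∥ EC]
   → C = (5, -9)
3. G_x = -27/2  [AB ∥ GF ∩ BF ∥ AG]
4. G_y = -23/2  [AB ∥ GF ∩ BF ∥ AG]
   → G = (-27/2, -23/2)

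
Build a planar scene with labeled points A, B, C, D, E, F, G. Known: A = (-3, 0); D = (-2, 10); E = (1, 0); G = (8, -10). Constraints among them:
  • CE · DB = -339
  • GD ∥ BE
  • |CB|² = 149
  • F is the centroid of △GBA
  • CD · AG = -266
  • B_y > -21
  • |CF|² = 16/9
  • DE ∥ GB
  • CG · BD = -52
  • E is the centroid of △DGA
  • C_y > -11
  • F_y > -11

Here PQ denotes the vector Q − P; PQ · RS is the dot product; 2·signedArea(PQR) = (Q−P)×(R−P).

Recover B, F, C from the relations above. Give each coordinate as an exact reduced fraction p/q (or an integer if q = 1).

1. B_x = 11  [GD ∥ BE ∩ DE ∥ GB]
2. B_y = -20  [GD ∥ BE ∩ DE ∥ GB]
   → B = (11, -20)
3. F_x = 16/3  [F is the centroid of △GBA]
4. F_y = -10  [F is the centroid of △GBA]
   → F = (16/3, -10)
5. C_x = 4  [CG · BD = -52 ∩ CD · AG = -266]
6. C_y = -10  [CG · BD = -52 ∩ CD · AG = -266]
   → C = (4, -10)

B = (11, -20)
C = (4, -10)
F = (16/3, -10)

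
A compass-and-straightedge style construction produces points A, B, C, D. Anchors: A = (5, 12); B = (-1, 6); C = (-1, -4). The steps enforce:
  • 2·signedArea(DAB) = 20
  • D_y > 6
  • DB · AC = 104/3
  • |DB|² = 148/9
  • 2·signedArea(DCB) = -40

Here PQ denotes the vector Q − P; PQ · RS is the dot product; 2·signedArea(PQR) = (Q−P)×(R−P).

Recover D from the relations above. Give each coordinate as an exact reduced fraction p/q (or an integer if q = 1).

D = (3, 20/3)

1. D_x = 3  [2·signedArea(DCB) = -40 ∩ 2·signedArea(DAB) = 20]
2. D_y = 20/3  [2·signedArea(DCB) = -40 ∩ 2·signedArea(DAB) = 20]
   → D = (3, 20/3)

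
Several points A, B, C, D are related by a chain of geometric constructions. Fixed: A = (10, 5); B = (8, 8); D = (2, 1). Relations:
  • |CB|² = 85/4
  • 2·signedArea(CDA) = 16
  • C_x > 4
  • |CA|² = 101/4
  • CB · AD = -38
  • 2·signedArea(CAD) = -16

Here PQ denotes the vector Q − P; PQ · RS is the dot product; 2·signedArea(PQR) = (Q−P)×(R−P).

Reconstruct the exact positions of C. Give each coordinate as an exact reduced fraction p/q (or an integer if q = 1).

C = (5, 9/2)

1. C_x = 5  [2·signedArea(CAD) = -16 ∩ CB · AD = -38]
2. C_y = 9/2  [2·signedArea(CAD) = -16 ∩ CB · AD = -38]
   → C = (5, 9/2)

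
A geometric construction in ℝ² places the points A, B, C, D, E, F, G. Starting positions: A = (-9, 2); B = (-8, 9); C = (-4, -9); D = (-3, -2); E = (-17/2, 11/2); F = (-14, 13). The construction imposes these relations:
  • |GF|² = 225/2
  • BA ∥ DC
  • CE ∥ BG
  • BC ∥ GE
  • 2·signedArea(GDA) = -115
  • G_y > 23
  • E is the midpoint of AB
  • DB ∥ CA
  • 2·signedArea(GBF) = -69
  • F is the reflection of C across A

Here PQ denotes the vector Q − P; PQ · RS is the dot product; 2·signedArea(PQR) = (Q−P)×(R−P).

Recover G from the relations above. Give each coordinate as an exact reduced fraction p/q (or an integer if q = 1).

G = (-25/2, 47/2)

1. G_x = -25/2  [BC ∥ GE ∩ CE ∥ BG]
2. G_y = 47/2  [BC ∥ GE ∩ CE ∥ BG]
   → G = (-25/2, 47/2)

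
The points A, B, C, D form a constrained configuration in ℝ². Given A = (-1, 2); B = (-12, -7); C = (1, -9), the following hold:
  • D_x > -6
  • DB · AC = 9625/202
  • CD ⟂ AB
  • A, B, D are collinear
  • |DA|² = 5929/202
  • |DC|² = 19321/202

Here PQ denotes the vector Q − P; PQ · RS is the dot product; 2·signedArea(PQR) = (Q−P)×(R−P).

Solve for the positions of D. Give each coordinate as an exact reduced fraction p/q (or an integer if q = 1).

D = (-1049/202, -289/202)

1. D_x = -1049/202  [A, B, D are collinear ∩ CD ⟂ AB]
2. D_y = -289/202  [A, B, D are collinear ∩ CD ⟂ AB]
   → D = (-1049/202, -289/202)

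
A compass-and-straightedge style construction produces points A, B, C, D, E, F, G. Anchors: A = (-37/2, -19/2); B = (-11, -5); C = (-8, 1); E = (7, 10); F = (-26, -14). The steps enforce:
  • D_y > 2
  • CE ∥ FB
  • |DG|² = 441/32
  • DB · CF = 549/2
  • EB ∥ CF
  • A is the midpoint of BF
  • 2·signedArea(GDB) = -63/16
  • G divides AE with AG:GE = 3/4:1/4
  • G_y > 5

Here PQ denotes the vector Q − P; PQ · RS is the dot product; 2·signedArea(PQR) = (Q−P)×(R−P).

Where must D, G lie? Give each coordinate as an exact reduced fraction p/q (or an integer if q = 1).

1. G_x = 5/8  [G divides AE with AG:GE = 3/4:1/4]
2. G_y = 41/8  [G divides AE with AG:GE = 3/4:1/4]
   → G = (5/8, 41/8)
3. D_x = -2  [DB · CF = 549/2 ∩ 2·signedArea(GDB) = -63/16]
4. D_y = 5/2  [DB · CF = 549/2 ∩ 2·signedArea(GDB) = -63/16]
   → D = (-2, 5/2)

D = (-2, 5/2)
G = (5/8, 41/8)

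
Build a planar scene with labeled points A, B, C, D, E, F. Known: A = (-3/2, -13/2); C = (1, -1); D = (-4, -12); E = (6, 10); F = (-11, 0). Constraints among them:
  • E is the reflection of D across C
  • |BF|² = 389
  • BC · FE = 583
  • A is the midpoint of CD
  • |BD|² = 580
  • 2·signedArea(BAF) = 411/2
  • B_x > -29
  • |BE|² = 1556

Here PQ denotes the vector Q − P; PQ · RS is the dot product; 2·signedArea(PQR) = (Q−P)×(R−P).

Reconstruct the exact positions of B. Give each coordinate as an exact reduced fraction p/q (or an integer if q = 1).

B = (-28, -10)

1. B_x = -28  [2·signedArea(BAF) = 411/2 ∩ BC · FE = 583]
2. B_y = -10  [2·signedArea(BAF) = 411/2 ∩ BC · FE = 583]
   → B = (-28, -10)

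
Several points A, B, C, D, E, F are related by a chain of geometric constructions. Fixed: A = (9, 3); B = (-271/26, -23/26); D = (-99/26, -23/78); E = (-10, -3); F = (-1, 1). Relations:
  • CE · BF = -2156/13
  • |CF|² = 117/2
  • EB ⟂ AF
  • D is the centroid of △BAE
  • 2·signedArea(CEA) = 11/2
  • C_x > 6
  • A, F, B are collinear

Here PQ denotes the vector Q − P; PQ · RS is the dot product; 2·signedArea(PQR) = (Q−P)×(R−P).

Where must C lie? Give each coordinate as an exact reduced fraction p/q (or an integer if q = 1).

1. C_x = 13/2  [2·signedArea(CEA) = 11/2 ∩ CE · BF = -2156/13]
2. C_y = 5/2  [2·signedArea(CEA) = 11/2 ∩ CE · BF = -2156/13]
   → C = (13/2, 5/2)

C = (13/2, 5/2)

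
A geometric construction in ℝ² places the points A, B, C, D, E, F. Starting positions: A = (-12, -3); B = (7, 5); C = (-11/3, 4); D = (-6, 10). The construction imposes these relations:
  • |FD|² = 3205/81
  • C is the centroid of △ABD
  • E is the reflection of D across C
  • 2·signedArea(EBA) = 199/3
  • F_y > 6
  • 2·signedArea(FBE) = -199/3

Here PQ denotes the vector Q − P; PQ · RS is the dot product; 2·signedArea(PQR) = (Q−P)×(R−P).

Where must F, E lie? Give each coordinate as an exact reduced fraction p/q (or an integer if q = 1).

E = (-4/3, -2)
F = (-8/9, 19/3)

1. E_x = -4/3  [E is the reflection of D across C]
2. E_y = -2  [E is the reflection of D across C]
   → E = (-4/3, -2)
3. F_x = -8/9  [line 7·x + -25/3·y + 59 = 0 ∩ |FD|² = 3205/81]
4. F_y = 19/3  [line 7·x + -25/3·y + 59 = 0 ∩ |FD|² = 3205/81]
   → F = (-8/9, 19/3)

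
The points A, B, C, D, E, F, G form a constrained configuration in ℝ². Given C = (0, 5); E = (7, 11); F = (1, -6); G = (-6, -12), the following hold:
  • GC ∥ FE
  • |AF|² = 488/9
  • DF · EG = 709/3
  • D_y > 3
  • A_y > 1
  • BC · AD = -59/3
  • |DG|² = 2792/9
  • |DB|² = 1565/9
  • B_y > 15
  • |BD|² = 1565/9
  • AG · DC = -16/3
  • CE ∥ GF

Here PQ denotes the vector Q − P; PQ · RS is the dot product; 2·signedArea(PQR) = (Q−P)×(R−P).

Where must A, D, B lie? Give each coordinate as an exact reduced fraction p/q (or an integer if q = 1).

1. D_x = 8/3  [line 13·x + 23·y + -334/3 = 0 ∩ |DG|² = 2792/9]
2. D_y = 10/3  [line 13·x + 23·y + -334/3 = 0 ∩ |DG|² = 2792/9]
   → D = (8/3, 10/3)
3. A_x = 1/3  [line 8/3·x + -5/3·y + 4/3 = 0 ∩ |AF|² = 488/9]
4. A_y = 4/3  [line 8/3·x + -5/3·y + 4/3 = 0 ∩ |AF|² = 488/9]
   → A = (1/3, 4/3)
5. B_x = -1  [line -7/3·x + -2·y + 89/3 = 0 ∩ |DB|² = 1565/9]
6. B_y = 16  [line -7/3·x + -2·y + 89/3 = 0 ∩ |DB|² = 1565/9]
   → B = (-1, 16)

A = (1/3, 4/3)
B = (-1, 16)
D = (8/3, 10/3)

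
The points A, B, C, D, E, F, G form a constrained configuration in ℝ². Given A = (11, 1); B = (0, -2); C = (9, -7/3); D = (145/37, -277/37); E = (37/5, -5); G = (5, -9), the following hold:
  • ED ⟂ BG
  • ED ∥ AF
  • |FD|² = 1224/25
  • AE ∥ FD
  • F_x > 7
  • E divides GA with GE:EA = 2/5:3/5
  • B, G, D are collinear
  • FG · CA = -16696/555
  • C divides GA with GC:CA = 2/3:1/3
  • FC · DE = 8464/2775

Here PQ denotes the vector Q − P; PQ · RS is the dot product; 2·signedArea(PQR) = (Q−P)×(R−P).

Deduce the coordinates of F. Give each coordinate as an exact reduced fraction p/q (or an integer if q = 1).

1. F_x = 1391/185  [AE ∥ FD ∩ ED ∥ AF]
2. F_y = -55/37  [AE ∥ FD ∩ ED ∥ AF]
   → F = (1391/185, -55/37)

F = (1391/185, -55/37)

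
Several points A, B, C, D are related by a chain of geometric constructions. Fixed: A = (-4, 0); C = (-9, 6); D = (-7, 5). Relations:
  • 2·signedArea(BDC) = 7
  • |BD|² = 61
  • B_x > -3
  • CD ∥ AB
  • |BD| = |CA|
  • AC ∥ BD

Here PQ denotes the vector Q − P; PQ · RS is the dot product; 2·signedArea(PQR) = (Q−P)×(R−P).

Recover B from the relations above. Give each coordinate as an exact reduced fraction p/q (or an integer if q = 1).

B = (-2, -1)

1. B_x = -2  [AC ∥ BD ∩ CD ∥ AB]
2. B_y = -1  [AC ∥ BD ∩ CD ∥ AB]
   → B = (-2, -1)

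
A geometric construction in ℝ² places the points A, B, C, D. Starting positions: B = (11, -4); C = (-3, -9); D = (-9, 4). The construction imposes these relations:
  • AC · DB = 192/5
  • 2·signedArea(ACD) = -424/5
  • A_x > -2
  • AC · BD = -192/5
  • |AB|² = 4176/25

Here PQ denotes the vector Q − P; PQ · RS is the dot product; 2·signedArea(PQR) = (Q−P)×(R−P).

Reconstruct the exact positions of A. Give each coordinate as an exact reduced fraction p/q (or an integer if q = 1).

1. A_x = -1  [2·signedArea(ACD) = -424/5 ∩ AC · DB = 192/5]
2. A_y = 4/5  [2·signedArea(ACD) = -424/5 ∩ AC · DB = 192/5]
   → A = (-1, 4/5)

A = (-1, 4/5)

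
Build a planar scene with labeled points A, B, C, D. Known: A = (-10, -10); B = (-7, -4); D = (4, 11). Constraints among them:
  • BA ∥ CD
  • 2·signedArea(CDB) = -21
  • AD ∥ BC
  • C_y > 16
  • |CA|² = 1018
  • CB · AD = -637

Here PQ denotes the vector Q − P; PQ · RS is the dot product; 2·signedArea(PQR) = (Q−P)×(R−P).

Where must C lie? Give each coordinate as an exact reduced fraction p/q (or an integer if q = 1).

C = (7, 17)

1. C_x = 7  [BA ∥ CD ∩ AD ∥ BC]
2. C_y = 17  [BA ∥ CD ∩ AD ∥ BC]
   → C = (7, 17)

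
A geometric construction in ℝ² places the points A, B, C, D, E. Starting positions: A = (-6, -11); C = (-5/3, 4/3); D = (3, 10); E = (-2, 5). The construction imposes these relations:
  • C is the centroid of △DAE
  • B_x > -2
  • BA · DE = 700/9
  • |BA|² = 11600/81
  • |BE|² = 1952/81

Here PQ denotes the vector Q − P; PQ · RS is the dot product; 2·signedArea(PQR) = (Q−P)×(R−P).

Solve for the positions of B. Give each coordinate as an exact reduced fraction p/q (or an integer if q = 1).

B = (-14/9, 1/9)

1. B_x = -14/9  [line 5·x + 5·y + 65/9 = 0 ∩ |BE|² = 1952/81]
2. B_y = 1/9  [line 5·x + 5·y + 65/9 = 0 ∩ |BE|² = 1952/81]
   → B = (-14/9, 1/9)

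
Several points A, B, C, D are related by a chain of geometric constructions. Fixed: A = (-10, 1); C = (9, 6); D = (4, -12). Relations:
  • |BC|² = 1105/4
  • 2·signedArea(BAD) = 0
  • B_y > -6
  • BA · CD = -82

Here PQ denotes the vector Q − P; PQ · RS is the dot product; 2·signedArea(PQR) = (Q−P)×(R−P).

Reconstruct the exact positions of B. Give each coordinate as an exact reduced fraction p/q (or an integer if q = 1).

B = (-3, -11/2)

1. B_x = -3  [2·signedArea(BAD) = 0 ∩ BA · CD = -82]
2. B_y = -11/2  [2·signedArea(BAD) = 0 ∩ BA · CD = -82]
   → B = (-3, -11/2)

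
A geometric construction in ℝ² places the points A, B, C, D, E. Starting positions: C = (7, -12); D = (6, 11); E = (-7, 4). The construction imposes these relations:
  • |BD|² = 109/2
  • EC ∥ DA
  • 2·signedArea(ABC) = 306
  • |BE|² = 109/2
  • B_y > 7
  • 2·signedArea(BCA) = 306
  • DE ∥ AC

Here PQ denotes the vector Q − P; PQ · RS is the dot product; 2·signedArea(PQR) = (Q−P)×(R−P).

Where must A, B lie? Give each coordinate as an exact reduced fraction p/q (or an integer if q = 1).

A = (20, -5)
B = (-1/2, 15/2)

1. A_x = 20  [DE ∥ AC ∩ EC ∥ DA]
2. A_y = -5  [DE ∥ AC ∩ EC ∥ DA]
   → A = (20, -5)
3. B_x = -1/2  [line -7·x + 13·y + -101 = 0 ∩ |BE|² = 109/2]
4. B_y = 15/2  [line -7·x + 13·y + -101 = 0 ∩ |BE|² = 109/2]
   → B = (-1/2, 15/2)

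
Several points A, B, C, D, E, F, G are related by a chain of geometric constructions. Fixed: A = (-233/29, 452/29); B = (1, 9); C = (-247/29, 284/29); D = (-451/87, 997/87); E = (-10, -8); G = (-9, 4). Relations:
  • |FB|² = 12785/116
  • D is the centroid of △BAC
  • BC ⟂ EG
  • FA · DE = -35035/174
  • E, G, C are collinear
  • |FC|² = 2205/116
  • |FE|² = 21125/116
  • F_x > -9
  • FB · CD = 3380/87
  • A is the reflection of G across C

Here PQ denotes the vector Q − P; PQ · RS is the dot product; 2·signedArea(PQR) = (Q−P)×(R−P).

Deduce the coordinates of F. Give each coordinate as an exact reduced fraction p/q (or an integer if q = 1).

F = (-515/58, 158/29)

1. F_x = -515/58  [FA · DE = -35035/174 ∩ FB · CD = 3380/87]
2. F_y = 158/29  [FA · DE = -35035/174 ∩ FB · CD = 3380/87]
   → F = (-515/58, 158/29)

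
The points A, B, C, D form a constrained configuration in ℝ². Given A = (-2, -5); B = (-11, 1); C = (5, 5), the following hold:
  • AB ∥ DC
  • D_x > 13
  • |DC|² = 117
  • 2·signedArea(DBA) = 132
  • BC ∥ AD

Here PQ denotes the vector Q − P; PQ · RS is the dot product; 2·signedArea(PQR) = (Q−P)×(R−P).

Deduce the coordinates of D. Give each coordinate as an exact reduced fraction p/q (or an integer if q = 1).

D = (14, -1)

1. D_x = 14  [AB ∥ DC ∩ BC ∥ AD]
2. D_y = -1  [AB ∥ DC ∩ BC ∥ AD]
   → D = (14, -1)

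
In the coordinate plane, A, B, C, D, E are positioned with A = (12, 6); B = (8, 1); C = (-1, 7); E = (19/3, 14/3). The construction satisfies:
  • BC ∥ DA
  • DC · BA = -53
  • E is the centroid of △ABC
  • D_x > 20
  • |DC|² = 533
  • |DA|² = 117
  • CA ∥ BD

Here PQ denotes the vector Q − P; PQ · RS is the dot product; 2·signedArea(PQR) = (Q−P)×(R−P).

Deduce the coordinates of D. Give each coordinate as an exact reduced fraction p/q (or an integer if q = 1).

1. D_x = 21  [BC ∥ DA ∩ CA ∥ BD]
2. D_y = 0  [BC ∥ DA ∩ CA ∥ BD]
   → D = (21, 0)

D = (21, 0)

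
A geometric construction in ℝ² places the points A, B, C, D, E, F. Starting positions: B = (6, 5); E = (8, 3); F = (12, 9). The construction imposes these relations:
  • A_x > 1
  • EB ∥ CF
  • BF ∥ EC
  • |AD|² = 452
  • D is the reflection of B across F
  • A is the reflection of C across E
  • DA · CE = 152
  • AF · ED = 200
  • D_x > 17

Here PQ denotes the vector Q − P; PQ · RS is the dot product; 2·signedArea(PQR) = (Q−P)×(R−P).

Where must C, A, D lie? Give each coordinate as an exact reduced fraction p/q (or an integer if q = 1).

A = (2, -1)
C = (14, 7)
D = (18, 13)

1. C_x = 14  [EB ∥ CF ∩ BF ∥ EC]
2. C_y = 7  [EB ∥ CF ∩ BF ∥ EC]
   → C = (14, 7)
3. A_x = 2  [A is the reflection of C across E]
4. A_y = -1  [A is the reflection of C across E]
   → A = (2, -1)
5. D_x = 18  [D is the reflection of B across F]
6. D_y = 13  [D is the reflection of B across F]
   → D = (18, 13)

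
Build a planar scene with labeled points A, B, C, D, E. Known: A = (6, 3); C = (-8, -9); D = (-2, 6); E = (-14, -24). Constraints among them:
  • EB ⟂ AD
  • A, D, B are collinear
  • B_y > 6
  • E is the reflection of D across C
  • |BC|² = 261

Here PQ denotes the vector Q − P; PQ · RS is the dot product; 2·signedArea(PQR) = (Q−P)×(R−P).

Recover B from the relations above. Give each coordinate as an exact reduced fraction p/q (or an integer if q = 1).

1. B_x = -194/73  [A, D, B are collinear ∩ EB ⟂ AD]
2. B_y = 456/73  [A, D, B are collinear ∩ EB ⟂ AD]
   → B = (-194/73, 456/73)

B = (-194/73, 456/73)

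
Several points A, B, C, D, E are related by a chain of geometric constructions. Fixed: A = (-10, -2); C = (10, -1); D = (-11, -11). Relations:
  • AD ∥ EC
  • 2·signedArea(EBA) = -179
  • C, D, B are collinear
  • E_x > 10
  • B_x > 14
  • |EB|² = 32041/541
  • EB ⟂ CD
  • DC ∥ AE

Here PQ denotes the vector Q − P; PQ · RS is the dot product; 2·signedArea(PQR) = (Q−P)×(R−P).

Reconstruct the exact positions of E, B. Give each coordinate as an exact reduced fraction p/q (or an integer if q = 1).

B = (7741/541, 569/541)
E = (11, 8)

1. E_x = 11  [AD ∥ EC ∩ DC ∥ AE]
2. E_y = 8  [AD ∥ EC ∩ DC ∥ AE]
   → E = (11, 8)
3. B_x = 7741/541  [C, D, B are collinear ∩ EB ⟂ CD]
4. B_y = 569/541  [C, D, B are collinear ∩ EB ⟂ CD]
   → B = (7741/541, 569/541)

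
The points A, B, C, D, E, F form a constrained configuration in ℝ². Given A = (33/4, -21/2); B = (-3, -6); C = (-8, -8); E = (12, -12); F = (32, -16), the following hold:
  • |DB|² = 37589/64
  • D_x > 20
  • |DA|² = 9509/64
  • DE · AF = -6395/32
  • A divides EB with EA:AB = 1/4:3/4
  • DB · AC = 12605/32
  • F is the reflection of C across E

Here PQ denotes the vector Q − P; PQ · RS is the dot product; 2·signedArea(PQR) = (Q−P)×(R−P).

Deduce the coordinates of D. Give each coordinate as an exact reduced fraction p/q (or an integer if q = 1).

D = (161/8, -53/4)

1. D_x = 161/8  [DE · AF = -6395/32 ∩ DB · AC = 12605/32]
2. D_y = -53/4  [DE · AF = -6395/32 ∩ DB · AC = 12605/32]
   → D = (161/8, -53/4)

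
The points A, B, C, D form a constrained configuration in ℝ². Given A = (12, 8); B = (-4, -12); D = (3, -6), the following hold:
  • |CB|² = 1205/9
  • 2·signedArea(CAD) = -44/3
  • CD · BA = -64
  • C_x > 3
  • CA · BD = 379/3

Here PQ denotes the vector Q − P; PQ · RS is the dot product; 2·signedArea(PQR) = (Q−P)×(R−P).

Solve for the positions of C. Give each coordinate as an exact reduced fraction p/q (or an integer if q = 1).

C = (11/3, -10/3)

1. C_x = 11/3  [2·signedArea(CAD) = -44/3 ∩ CA · BD = 379/3]
2. C_y = -10/3  [2·signedArea(CAD) = -44/3 ∩ CA · BD = 379/3]
   → C = (11/3, -10/3)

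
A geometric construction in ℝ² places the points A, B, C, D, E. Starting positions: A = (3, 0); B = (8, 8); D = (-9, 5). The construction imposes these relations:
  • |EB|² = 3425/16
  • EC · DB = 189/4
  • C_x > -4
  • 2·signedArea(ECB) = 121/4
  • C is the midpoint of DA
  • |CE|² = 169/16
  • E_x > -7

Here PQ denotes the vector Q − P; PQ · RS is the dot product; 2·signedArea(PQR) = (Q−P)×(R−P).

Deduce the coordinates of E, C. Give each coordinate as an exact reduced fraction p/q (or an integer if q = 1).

1. C_x = -3  [C is the midpoint of DA]
2. C_y = 5/2  [C is the midpoint of DA]
   → C = (-3, 5/2)
3. E_x = -6  [2·signedArea(ECB) = 121/4 ∩ EC · DB = 189/4]
4. E_y = 15/4  [2·signedArea(ECB) = 121/4 ∩ EC · DB = 189/4]
   → E = (-6, 15/4)

C = (-3, 5/2)
E = (-6, 15/4)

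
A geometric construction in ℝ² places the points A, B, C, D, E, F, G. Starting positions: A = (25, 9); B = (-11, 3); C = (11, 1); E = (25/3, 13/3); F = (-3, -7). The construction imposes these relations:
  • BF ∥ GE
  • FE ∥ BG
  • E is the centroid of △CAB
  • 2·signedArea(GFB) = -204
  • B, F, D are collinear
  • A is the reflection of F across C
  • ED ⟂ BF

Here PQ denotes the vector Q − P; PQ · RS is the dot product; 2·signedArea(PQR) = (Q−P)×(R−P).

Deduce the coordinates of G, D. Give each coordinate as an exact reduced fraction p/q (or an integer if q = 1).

1. G_x = 1/3  [BF ∥ GE ∩ FE ∥ BG]
2. G_y = 43/3  [BF ∥ GE ∩ FE ∥ BG]
   → G = (1/3, 43/3)
3. D_x = -505/123  [B, F, D are collinear ∩ ED ⟂ BF]
4. D_y = -691/123  [B, F, D are collinear ∩ ED ⟂ BF]
   → D = (-505/123, -691/123)

D = (-505/123, -691/123)
G = (1/3, 43/3)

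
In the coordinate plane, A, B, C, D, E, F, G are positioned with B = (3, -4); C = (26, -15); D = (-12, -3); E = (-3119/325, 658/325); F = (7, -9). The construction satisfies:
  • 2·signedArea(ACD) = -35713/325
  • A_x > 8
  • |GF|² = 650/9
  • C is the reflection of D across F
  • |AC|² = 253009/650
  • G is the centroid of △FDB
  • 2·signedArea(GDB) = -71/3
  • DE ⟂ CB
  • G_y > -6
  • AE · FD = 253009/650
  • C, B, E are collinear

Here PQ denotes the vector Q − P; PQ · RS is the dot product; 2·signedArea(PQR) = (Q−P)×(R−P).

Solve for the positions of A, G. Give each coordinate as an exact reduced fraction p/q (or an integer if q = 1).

1. A_x = 5331/650  [2·signedArea(ACD) = -35713/325 ∩ AE · FD = 253009/650]
2. A_y = -4217/650  [2·signedArea(ACD) = -35713/325 ∩ AE · FD = 253009/650]
   → A = (5331/650, -4217/650)
3. G_x = -2/3  [G is the centroid of △FDB]
4. G_y = -16/3  [G is the centroid of △FDB]
   → G = (-2/3, -16/3)

A = (5331/650, -4217/650)
G = (-2/3, -16/3)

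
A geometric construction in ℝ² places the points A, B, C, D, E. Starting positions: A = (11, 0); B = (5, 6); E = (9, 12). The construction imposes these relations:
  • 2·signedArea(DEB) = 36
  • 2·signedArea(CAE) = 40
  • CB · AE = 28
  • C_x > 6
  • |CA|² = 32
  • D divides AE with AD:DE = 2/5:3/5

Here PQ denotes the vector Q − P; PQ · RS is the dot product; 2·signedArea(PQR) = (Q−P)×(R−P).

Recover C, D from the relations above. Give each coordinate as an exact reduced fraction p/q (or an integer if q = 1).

C = (7, 4)
D = (51/5, 24/5)

1. C_x = 7  [2·signedArea(CAE) = 40 ∩ CB · AE = 28]
2. C_y = 4  [2·signedArea(CAE) = 40 ∩ CB · AE = 28]
   → C = (7, 4)
3. D_x = 51/5  [D divides AE with AD:DE = 2/5:3/5]
4. D_y = 24/5  [D divides AE with AD:DE = 2/5:3/5]
   → D = (51/5, 24/5)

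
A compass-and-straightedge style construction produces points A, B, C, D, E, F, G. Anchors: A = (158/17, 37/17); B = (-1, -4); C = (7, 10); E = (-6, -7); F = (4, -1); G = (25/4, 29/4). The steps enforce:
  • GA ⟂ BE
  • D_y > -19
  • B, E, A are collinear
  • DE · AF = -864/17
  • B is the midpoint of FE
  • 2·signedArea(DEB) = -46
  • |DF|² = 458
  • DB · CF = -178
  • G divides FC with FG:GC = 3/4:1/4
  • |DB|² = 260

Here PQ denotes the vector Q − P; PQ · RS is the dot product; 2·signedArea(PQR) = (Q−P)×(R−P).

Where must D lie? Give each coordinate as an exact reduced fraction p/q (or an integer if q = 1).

D = (-9, -18)

1. D_x = -9  [DB · CF = -178 ∩ DE · AF = -864/17]
2. D_y = -18  [DB · CF = -178 ∩ DE · AF = -864/17]
   → D = (-9, -18)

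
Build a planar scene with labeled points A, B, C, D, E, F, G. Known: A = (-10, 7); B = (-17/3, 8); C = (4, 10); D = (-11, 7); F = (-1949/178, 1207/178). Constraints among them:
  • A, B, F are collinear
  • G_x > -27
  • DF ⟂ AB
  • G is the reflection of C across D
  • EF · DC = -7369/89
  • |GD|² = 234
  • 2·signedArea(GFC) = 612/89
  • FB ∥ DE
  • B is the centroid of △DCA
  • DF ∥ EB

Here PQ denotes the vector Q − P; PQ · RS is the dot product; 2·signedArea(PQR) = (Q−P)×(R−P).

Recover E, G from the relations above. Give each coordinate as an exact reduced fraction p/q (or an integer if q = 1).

1. E_x = -3053/534  [DF ∥ EB ∩ FB ∥ DE]
2. E_y = 1463/178  [DF ∥ EB ∩ FB ∥ DE]
   → E = (-3053/534, 1463/178)
3. G_x = -26  [G is the reflection of C across D]
4. G_y = 4  [G is the reflection of C across D]
   → G = (-26, 4)

E = (-3053/534, 1463/178)
G = (-26, 4)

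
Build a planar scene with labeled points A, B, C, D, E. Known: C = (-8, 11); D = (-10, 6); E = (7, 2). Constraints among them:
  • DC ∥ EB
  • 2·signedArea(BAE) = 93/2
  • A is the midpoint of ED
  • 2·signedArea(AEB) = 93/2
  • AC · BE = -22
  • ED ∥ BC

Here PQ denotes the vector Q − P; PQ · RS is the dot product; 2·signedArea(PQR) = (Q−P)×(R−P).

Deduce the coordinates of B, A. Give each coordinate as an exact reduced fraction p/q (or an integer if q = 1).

1. B_x = 9  [ED ∥ BC ∩ DC ∥ EB]
2. B_y = 7  [ED ∥ BC ∩ DC ∥ EB]
   → B = (9, 7)
3. A_x = -3/2  [A is the midpoint of ED]
4. A_y = 4  [A is the midpoint of ED]
   → A = (-3/2, 4)

A = (-3/2, 4)
B = (9, 7)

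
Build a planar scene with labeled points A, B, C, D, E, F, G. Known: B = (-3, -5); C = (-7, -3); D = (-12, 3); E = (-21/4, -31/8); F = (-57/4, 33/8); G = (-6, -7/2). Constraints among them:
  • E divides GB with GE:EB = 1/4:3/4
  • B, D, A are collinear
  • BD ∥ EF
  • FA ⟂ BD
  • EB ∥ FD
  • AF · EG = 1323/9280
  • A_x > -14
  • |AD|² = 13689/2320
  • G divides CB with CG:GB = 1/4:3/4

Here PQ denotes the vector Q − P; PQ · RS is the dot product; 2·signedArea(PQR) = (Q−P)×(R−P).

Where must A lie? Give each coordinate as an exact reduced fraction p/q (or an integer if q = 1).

1. A_x = -8013/580  [B, D, A are collinear ∩ FA ⟂ BD]
2. A_y = 669/145  [B, D, A are collinear ∩ FA ⟂ BD]
   → A = (-8013/580, 669/145)

A = (-8013/580, 669/145)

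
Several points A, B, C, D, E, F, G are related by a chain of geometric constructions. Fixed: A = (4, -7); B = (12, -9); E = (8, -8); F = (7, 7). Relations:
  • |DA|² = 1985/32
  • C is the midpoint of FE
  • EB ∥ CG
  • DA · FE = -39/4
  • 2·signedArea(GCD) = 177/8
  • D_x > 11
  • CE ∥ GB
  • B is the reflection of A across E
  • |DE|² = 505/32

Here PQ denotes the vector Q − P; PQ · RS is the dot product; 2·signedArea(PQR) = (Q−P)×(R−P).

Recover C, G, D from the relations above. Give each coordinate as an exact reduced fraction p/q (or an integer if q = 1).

C = (15/2, -1/2)
D = (95/8, -57/8)
G = (23/2, -3/2)

1. C_x = 15/2  [C is the midpoint of FE]
2. C_y = -1/2  [C is the midpoint of FE]
   → C = (15/2, -1/2)
3. G_x = 23/2  [CE ∥ GB ∩ EB ∥ CG]
4. G_y = -3/2  [CE ∥ GB ∩ EB ∥ CG]
   → G = (23/2, -3/2)
5. D_x = 95/8  [DA · FE = -39/4 ∩ 2·signedArea(GCD) = 177/8]
6. D_y = -57/8  [DA · FE = -39/4 ∩ 2·signedArea(GCD) = 177/8]
   → D = (95/8, -57/8)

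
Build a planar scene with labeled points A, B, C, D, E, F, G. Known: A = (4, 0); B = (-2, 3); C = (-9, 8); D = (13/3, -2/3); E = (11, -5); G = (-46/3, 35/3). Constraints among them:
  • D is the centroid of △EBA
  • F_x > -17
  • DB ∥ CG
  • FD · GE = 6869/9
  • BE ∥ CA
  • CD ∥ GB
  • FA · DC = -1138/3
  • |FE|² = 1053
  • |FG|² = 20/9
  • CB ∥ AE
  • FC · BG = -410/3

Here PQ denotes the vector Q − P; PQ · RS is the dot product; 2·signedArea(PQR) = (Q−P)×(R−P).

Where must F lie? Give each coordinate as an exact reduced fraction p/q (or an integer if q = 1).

F = (-16, 13)

1. F_x = -16  [FD · GE = 6869/9 ∩ FC · BG = -410/3]
2. F_y = 13  [FD · GE = 6869/9 ∩ FC · BG = -410/3]
   → F = (-16, 13)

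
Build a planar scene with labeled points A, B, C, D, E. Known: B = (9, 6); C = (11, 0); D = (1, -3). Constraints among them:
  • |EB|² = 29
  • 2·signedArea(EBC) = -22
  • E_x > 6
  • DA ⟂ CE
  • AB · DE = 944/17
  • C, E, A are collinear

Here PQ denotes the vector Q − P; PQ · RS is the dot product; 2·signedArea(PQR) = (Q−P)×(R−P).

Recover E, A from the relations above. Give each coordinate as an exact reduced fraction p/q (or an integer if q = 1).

1. E_x = 7  [line 6·x + 2·y + -44 = 0 ∩ |EB|² = 29]
2. E_y = 1  [line 6·x + 2·y + -44 = 0 ∩ |EB|² = 29]
   → E = (7, 1)
3. A_x = 39/17  [C, E, A are collinear ∩ DA ⟂ CE]
4. A_y = 37/17  [C, E, A are collinear ∩ DA ⟂ CE]
   → A = (39/17, 37/17)

A = (39/17, 37/17)
E = (7, 1)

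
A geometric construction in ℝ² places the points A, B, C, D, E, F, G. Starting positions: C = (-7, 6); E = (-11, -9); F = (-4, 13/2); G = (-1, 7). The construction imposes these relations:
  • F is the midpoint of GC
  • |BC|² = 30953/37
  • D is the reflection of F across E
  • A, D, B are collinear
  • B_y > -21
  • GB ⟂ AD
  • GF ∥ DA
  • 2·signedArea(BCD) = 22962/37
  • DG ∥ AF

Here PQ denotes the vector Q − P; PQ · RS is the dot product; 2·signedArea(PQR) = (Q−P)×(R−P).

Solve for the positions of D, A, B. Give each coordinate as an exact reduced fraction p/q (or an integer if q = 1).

A = (-21, -25)
B = (135/37, -773/37)
D = (-18, -49/2)

1. D_x = -18  [D is the reflection of F across E]
2. D_y = -49/2  [D is the reflection of F across E]
   → D = (-18, -49/2)
3. A_x = -21  [DG ∥ AF ∩ GF ∥ DA]
4. A_y = -25  [DG ∥ AF ∩ GF ∥ DA]
   → A = (-21, -25)
5. B_x = 135/37  [A, D, B are collinear ∩ GB ⟂ AD]
6. B_y = -773/37  [A, D, B are collinear ∩ GB ⟂ AD]
   → B = (135/37, -773/37)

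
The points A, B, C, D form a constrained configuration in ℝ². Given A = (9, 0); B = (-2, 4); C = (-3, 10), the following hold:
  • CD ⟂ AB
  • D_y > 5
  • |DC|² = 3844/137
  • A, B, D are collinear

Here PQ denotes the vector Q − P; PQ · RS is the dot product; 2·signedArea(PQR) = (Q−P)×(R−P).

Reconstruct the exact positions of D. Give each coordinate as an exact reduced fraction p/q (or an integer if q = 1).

1. D_x = -659/137  [A, B, D are collinear ∩ CD ⟂ AB]
2. D_y = 688/137  [A, B, D are collinear ∩ CD ⟂ AB]
   → D = (-659/137, 688/137)

D = (-659/137, 688/137)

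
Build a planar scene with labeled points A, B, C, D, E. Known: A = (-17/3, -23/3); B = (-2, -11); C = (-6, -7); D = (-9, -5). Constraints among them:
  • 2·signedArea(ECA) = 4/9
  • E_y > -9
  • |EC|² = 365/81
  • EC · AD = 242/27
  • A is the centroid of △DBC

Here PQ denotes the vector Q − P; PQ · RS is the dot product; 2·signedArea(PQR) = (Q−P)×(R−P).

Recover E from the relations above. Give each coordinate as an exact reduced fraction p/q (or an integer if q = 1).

E = (-41/9, -77/9)

1. E_x = -41/9  [EC · AD = 242/27 ∩ 2·signedArea(ECA) = 4/9]
2. E_y = -77/9  [EC · AD = 242/27 ∩ 2·signedArea(ECA) = 4/9]
   → E = (-41/9, -77/9)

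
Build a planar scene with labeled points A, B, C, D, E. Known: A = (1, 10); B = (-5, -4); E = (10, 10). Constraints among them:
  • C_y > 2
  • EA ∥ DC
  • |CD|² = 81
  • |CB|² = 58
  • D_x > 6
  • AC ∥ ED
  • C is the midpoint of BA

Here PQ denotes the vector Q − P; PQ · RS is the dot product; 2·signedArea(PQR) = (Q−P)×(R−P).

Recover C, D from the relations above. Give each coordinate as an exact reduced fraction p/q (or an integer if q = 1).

C = (-2, 3)
D = (7, 3)

1. C_x = -2  [C is the midpoint of BA]
2. C_y = 3  [C is the midpoint of BA]
   → C = (-2, 3)
3. D_x = 7  [EA ∥ DC ∩ AC ∥ ED]
4. D_y = 3  [EA ∥ DC ∩ AC ∥ ED]
   → D = (7, 3)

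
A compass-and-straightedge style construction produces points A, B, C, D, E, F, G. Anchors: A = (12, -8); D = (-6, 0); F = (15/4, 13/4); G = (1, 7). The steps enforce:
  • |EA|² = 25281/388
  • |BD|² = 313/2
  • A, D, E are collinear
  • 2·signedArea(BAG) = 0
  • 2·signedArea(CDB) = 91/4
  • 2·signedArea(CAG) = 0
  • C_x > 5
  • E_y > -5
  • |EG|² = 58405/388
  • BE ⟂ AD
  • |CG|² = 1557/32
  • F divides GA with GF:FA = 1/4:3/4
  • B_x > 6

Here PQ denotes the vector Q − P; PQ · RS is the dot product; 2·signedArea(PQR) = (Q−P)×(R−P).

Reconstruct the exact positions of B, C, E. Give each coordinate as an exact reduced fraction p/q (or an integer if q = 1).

B = (13/2, -1/2)
C = (41/8, 11/8)
E = (897/194, -458/97)

1. B_x = 13/2  [line -15·x + -11·y + 92 = 0 ∩ |BD|² = 313/2]
2. B_y = -1/2  [line -15·x + -11·y + 92 = 0 ∩ |BD|² = 313/2]
   → B = (13/2, -1/2)
3. C_x = 41/8  [2·signedArea(CAG) = 0 ∩ 2·signedArea(CDB) = 91/4]
4. C_y = 11/8  [2·signedArea(CAG) = 0 ∩ 2·signedArea(CDB) = 91/4]
   → C = (41/8, 11/8)
5. E_x = 897/194  [A, D, E are collinear ∩ BE ⟂ AD]
6. E_y = -458/97  [A, D, E are collinear ∩ BE ⟂ AD]
   → E = (897/194, -458/97)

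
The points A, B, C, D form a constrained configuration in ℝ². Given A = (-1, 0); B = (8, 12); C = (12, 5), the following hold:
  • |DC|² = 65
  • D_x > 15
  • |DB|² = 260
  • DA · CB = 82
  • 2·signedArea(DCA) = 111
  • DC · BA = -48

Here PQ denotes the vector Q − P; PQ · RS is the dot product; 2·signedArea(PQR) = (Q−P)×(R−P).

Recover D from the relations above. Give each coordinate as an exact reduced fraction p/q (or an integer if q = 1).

1. D_x = 16  [DA · CB = 82 ∩ DC · BA = -48]
2. D_y = -2  [DA · CB = 82 ∩ DC · BA = -48]
   → D = (16, -2)

D = (16, -2)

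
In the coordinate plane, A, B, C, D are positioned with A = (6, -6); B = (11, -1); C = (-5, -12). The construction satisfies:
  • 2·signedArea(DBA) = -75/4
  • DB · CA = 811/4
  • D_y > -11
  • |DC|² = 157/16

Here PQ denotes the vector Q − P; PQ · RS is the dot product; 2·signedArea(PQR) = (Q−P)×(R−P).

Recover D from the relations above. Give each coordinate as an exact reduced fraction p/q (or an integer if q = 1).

1. D_x = -9/4  [DB · CA = 811/4 ∩ 2·signedArea(DBA) = -75/4]
2. D_y = -21/2  [DB · CA = 811/4 ∩ 2·signedArea(DBA) = -75/4]
   → D = (-9/4, -21/2)

D = (-9/4, -21/2)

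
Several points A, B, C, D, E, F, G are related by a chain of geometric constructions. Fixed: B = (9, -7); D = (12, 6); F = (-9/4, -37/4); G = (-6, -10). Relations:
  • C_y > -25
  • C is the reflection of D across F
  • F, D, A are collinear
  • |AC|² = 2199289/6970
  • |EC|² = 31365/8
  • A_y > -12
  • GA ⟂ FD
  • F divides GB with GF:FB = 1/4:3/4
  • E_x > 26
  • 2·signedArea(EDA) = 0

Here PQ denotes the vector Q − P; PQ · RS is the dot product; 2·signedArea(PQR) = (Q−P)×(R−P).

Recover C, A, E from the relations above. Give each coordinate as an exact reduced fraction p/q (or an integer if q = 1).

A = (-15237/3485, -40151/3485)
C = (-33/2, -49/2)
E = (105/4, 85/4)

1. C_x = -33/2  [C is the reflection of D across F]
2. C_y = -49/2  [C is the reflection of D across F]
   → C = (-33/2, -49/2)
3. A_x = -15237/3485  [F, D, A are collinear ∩ GA ⟂ FD]
4. A_y = -40151/3485  [F, D, A are collinear ∩ GA ⟂ FD]
   → A = (-15237/3485, -40151/3485)
5. E_x = 105/4  [line 61061/3485·x + -57057/3485·y + -78078/697 = 0 ∩ |EC|² = 31365/8]
6. E_y = 85/4  [line 61061/3485·x + -57057/3485·y + -78078/697 = 0 ∩ |EC|² = 31365/8]
   → E = (105/4, 85/4)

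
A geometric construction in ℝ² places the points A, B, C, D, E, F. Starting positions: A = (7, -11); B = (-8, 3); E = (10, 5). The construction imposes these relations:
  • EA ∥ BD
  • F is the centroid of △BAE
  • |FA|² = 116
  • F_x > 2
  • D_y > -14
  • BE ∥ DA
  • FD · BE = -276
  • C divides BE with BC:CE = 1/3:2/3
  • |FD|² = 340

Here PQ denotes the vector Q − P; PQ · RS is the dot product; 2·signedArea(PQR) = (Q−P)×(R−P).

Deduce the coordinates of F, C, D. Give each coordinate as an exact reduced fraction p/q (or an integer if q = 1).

C = (-2, 11/3)
D = (-11, -13)
F = (3, -1)

1. F_x = 3  [F is the centroid of △BAE]
2. F_y = -1  [F is the centroid of △BAE]
   → F = (3, -1)
3. C_x = -2  [C divides BE with BC:CE = 1/3:2/3]
4. C_y = 11/3  [C divides BE with BC:CE = 1/3:2/3]
   → C = (-2, 11/3)
5. D_x = -11  [BE ∥ DA ∩ EA ∥ BD]
6. D_y = -13  [BE ∥ DA ∩ EA ∥ BD]
   → D = (-11, -13)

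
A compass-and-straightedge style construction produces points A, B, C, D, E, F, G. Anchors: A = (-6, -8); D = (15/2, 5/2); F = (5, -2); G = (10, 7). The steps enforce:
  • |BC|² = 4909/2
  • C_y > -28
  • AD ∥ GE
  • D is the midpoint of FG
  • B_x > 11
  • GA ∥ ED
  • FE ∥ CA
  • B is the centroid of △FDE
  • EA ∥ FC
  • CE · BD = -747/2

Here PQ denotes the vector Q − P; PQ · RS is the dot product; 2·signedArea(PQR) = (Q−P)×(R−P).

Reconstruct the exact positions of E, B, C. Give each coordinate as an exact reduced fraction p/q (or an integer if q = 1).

1. E_x = 47/2  [GA ∥ ED ∩ AD ∥ GE]
2. E_y = 35/2  [GA ∥ ED ∩ AD ∥ GE]
   → E = (47/2, 35/2)
3. B_x = 12  [B is the centroid of △FDE]
4. B_y = 6  [B is the centroid of △FDE]
   → B = (12, 6)
5. C_x = -49/2  [FE ∥ CA ∩ EA ∥ FC]
6. C_y = -55/2  [FE ∥ CA ∩ EA ∥ FC]
   → C = (-49/2, -55/2)

B = (12, 6)
C = (-49/2, -55/2)
E = (47/2, 35/2)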